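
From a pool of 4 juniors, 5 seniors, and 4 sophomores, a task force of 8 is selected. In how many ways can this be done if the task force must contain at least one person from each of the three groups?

With no constraint there are C(13,8) = 1287 possible selections.
Subtract selections that omit an entire group: no juniors → C(9,8) = 9; no seniors → C(8,8) = 1; no sophomores → C(9,8) = 9.
Add back selections omitting two groups (i.e. drawn from a single group): C(4,8) + C(5,8) + C(4,8) = 0.
By inclusion–exclusion: 1287 − 19 + 0 = 1268.

1268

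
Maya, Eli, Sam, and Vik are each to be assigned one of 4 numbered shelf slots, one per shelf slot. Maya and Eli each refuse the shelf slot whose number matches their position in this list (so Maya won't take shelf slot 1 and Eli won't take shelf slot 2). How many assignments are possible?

Let Aᵢ (for i ∈ {1, 2}) be the placements that put person i in their forbidden shelf slot. Any j of these fix j positions, leaving (4−j)! ways to fill the rest, and there are C(2,j) ways to pick which j.
By inclusion–exclusion, the number of valid placements is Σ_{j=0}^{2} (−1)^j C(2,j)·(4−j)!.
Computing: 24 − 12 + 2 = 14.

14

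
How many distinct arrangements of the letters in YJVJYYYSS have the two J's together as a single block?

840

Treat the 2 copies of J as a single block. The multiset to arrange is then {JJ, S, S, V, Y, Y, Y, Y}, 8 items in all.
That gives (8)!/(4!·2!) = 840 arrangements.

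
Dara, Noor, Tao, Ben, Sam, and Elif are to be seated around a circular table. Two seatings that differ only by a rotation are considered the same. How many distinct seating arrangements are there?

Fix one person's seat to break rotational symmetry; the remaining 5 people can be arranged in (5)! = 120 ways.

120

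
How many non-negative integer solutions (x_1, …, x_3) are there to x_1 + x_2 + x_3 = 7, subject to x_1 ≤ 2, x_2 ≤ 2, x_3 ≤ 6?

By stars and bars, unrestricted non-negative solutions to x_1+…+x_3 = 7 number C(7+2,2) = 36.
Subtract solutions that violate a single cap (substitute x_i' = x_i − (cap_i+1)): x_1 ≥ 3 gives C(6,2) = 15; x_2 ≥ 3 gives C(6,2) = 15; x_3 ≥ 7 gives C(2,2) = 1. Together 31.
Add back pairs where two caps are both exceeded: 3 + 0 + 0 = 3.
By inclusion–exclusion the count is 36 − 31 + 3 = 8.

8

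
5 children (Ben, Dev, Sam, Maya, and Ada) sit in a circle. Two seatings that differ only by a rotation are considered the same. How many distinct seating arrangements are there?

24

Around a circle, 5 distinct people have 5!/5 = (4)! = 24 rotationally distinct seatings.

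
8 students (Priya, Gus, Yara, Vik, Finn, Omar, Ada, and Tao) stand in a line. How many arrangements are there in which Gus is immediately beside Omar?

10080

Place the 6 others and the Gus-Omar pair as 7 objects in a line; the pair has 2 internal arrangements.
That gives 2 × 7! = 2 × 5040 = 10080.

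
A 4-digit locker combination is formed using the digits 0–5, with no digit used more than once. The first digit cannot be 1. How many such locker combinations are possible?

The first digit has 6−1 = 5 choices (anything except 1).
The remaining 3 digits are filled from the other 5 symbols without repetition: 5 × 4 × 3 = 60.
Total: 5 × 60 = 300.

300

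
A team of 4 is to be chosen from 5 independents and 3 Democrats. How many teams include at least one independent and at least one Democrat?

65

Unrestricted: C(8,4) = 70 ways to pick any 4 of the 8.
Subtract selections that omit an entire group: no independents → C(3,4) = 0; no Democrats → C(5,4) = 5.
Both groups omitted at once is impossible, so 70 − 5 = 65.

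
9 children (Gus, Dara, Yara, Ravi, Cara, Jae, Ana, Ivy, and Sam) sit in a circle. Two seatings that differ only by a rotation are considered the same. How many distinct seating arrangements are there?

40320

Fix one person's seat to break rotational symmetry; the remaining 8 people can be arranged in (8)! = 40320 ways.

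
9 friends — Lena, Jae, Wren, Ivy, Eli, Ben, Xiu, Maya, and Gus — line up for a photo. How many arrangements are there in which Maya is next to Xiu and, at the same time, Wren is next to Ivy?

Treat {Maya,Xiu} as one block (2 orders) and {Wren,Ivy} as another (2 orders).
That leaves 7 units to arrange: 2 × 2 × 7! = 4 × 5040 = 20160.

20160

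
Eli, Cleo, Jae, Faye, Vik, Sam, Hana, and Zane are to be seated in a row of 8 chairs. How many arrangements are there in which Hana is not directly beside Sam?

30240

Of the 8! = 40320 arrangements, those with Hana and Sam adjacent number 2 × 7! = 10080 (treat the pair as a block with 2 internal orders).
So 40320 − 10080 = 30240 arrangements keep them apart.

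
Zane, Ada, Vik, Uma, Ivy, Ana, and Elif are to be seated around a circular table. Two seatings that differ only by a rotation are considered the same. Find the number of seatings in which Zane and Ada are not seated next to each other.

Without the restriction there are (6)! = 720 seatings.
Those with Zane next to Ada: fuse the pair into one unit and seat 6 units around a circle — 2·(5)! = 240.
Subtracting, 720 − 240 = 480.

480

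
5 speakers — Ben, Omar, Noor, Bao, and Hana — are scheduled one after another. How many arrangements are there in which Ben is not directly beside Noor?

72

Of the 5! = 120 arrangements, those with Ben and Noor adjacent number 2 × 4! = 48 (treat the pair as a block with 2 internal orders).
Complementary counting: 120 − 48 = 72.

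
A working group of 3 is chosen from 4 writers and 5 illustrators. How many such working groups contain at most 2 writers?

Split by how many writers are chosen (0 through 2).
Sum: C(4,0)·C(5,3) + C(4,1)·C(5,2) + C(4,2)·C(5,1) = 10 + 40 + 30 = 80.

80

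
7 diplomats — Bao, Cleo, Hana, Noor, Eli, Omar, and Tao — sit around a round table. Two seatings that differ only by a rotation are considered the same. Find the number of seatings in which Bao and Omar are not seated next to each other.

All circular seatings of 7 people number (6)! = 720.
Seatings with Bao beside Omar: treat them as a block with 2 internal orders, giving 2 × (5)! = 240.
Subtracting, 720 − 240 = 480.

480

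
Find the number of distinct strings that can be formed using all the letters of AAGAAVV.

105

Letter multiplicities in AAGAAVV: A×4, G×1, V×2.
The number of distinct arrangements is 7!/(4!·2!) = 5040/48 = 105.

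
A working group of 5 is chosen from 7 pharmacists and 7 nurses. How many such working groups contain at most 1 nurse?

266

Split by how many nurses are chosen (0 through 1).
Sum: C(7,0)·C(7,5) + C(7,1)·C(7,4) = 21 + 245 = 266.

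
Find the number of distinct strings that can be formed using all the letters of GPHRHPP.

Letter multiplicities in GPHRHPP: G×1, H×2, P×3, R×1.
The number of distinct arrangements is 7!/(3!·2!) = 5040/12 = 420.

420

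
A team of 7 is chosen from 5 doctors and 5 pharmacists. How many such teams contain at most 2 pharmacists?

10

Split by how many pharmacists are chosen (0 through 2).
Sum: C(5,0)·C(5,7) + C(5,1)·C(5,6) + C(5,2)·C(5,5) = 0 + 0 + 10 = 10.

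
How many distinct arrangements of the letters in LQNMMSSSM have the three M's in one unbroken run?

840

Treat the 3 copies of M as a single block. The multiset to arrange is then {MMM, L, N, Q, S, S, S}, 7 items in all.
That gives (7)!/(3!) = 840 arrangements.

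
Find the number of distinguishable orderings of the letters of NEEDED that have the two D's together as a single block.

Treat the 2 copies of D as a single block. The multiset to arrange is then {DD, E, E, E, N}, 5 items in all.
That gives (5)!/(3!) = 20 arrangements.

20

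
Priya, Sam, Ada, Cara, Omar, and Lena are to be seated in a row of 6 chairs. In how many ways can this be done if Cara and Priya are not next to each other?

480

Of the 6! = 720 arrangements, those with Cara and Priya adjacent number 2 × 5! = 240 (treat the pair as a block with 2 internal orders).
Complementary counting: 720 − 240 = 480.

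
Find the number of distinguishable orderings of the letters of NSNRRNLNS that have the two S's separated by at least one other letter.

Total arrangements of NSNRRNLNS: 9!/(4!·2!·2!) = 3780.
If the two S's are adjacent, glue them into one block, leaving 8 items to arrange: (8)!/(4!·2!) = 840 ways.
Subtracting, 3780 − 840 = 2940 arrangements keep the S's apart.

2940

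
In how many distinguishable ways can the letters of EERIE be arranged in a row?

Letter multiplicities in EERIE: E×3, I×1, R×1.
So there are 5! / (3!) = 20 distinguishable arrangements.

20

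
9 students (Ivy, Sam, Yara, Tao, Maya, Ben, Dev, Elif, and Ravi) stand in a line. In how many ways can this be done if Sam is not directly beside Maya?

282240

There are 9! = 362880 arrangements in all. If Sam and Maya are adjacent, merging them into one block gives 2·(8)! = 80640 arrangements.
So 362880 − 80640 = 282240 arrangements keep them apart.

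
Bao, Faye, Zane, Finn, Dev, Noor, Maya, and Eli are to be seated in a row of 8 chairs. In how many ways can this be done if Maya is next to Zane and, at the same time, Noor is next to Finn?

Treat {Maya,Zane} as one block (2 orders) and {Noor,Finn} as another (2 orders).
That leaves 6 units to arrange: 2 × 2 × 6! = 4 × 720 = 2880.

2880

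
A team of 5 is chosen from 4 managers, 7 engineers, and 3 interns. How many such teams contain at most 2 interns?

1947

Split by how many interns are chosen (0 through 2).
Sum: C(3,0)·C(11,5) + C(3,1)·C(11,4) + C(3,2)·C(11,3) = 462 + 990 + 495 = 1947.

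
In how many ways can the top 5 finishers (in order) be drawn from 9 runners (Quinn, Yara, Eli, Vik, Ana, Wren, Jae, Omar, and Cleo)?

There are 9 choices for 1st place, 8 for 2nd, and so on down to 5 for position 5.
That gives 9 × 8 × 7 × 6 × 5 = 15120.

15120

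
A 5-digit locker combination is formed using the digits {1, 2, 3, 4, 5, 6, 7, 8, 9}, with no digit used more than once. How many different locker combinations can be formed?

Choose and order 5 of the 9 symbols: the first digit has 9 options, the next 8, and so on down to 5.
9 × 8 × 7 × 6 × 5 = 15120.

15120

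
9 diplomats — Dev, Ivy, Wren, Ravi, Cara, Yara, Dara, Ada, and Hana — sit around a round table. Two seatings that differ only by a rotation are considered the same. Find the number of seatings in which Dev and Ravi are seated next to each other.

10080

Treat {Dev, Ravi} as one unit (2 internal orders) and seat the resulting 8 units around the table: (7)! circular arrangements.
So 2 × (7)! = 2 × 5040 = 10080.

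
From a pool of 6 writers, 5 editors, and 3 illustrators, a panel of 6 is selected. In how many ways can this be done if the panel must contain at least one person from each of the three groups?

2430

Unrestricted: C(14,6) = 3003 ways to pick any 6 of the 14.
Subtract selections that omit an entire group: no writers → C(8,6) = 28; no editors → C(9,6) = 84; no illustrators → C(11,6) = 462.
Add back selections omitting two groups (i.e. drawn from a single group): C(6,6) + C(5,6) + C(3,6) = 1.
By inclusion–exclusion: 3003 − 574 + 1 = 2430.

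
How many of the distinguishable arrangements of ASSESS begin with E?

5

Fix E in the first position and arrange the remaining 5 letters.
Those 5 letters have S appearing 4 times, giving (5)!/(4!) = 5.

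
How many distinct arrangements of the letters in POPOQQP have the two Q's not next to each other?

150

There are 7!/(3!·2!·2!) = 210 arrangements of POPOQQP in total.
If the two Q's are adjacent, glue them into one block, leaving 6 items to arrange: (6)!/(3!·2!) = 60 ways.
Subtracting, 210 − 60 = 150 arrangements keep the Q's apart.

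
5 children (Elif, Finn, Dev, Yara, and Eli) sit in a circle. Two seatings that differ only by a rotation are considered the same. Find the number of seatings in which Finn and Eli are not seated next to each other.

All circular seatings of 5 people number (4)! = 24.
Seatings with Finn beside Eli: treat them as a block with 2 internal orders, giving 2 × (3)! = 12.
Subtracting, 24 − 12 = 12.

12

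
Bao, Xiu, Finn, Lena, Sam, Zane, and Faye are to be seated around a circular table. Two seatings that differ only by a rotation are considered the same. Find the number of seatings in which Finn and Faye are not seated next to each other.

480

Without the restriction there are (6)! = 720 seatings.
Seatings with Finn beside Faye: treat them as a block with 2 internal orders, giving 2 × (5)! = 240.
Subtracting, 720 − 240 = 480.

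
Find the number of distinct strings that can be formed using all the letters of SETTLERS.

5040

Letter multiplicities in SETTLERS: E×2, L×1, R×1, S×2, T×2.
Dividing 8! = 40320 by 2!·2!·2! = 8 for the repeated letters gives 5040.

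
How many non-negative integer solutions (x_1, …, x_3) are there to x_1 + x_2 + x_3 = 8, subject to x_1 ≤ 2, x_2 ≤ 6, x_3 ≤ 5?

Ignoring the caps, the number of non-negative solutions to x_1+…+x_3 = 8 is C(10,2) = 45.
Subtract solutions that violate a single cap (substitute x_i' = x_i − (cap_i+1)): x_1 ≥ 3 gives C(7,2) = 21; x_2 ≥ 7 gives C(3,2) = 3; x_3 ≥ 6 gives C(4,2) = 6. Together 30.
No two caps can be exceeded simultaneously, so the pair terms are all 0.
By inclusion–exclusion the count is 45 − 30 + 0 = 15.

15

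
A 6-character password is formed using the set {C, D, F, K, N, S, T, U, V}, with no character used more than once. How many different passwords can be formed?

Choose and order 6 of the 9 symbols: the first character has 9 options, the next 8, and so on down to 4.
That product is 9 × 8 × 7 × 6 × 5 × 4 = 60480.

60480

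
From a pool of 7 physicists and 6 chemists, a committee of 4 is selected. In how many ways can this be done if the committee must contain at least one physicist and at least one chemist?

665

With no constraint there are C(13,4) = 715 possible selections.
Selections missing a whole group: no physicists → C(6,4) = 15; no chemists → C(7,4) = 35.
Both groups omitted at once is impossible, so 715 − 50 = 665.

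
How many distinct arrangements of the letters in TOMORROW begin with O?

1260

With the first slot taken by O, it remains to arrange the other 7 letters (TMORROW).
Those 7 letters have O appearing twice and R appearing twice, giving (7)!/(2!·2!) = 1260.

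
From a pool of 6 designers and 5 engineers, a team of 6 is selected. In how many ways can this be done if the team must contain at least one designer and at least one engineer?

461

Total 6-person selections from all 11: C(11,6) = 462.
Subtract selections that omit an entire group: no designers → C(5,6) = 0; no engineers → C(6,6) = 1.
Both groups omitted at once is impossible, so 462 − 1 = 461.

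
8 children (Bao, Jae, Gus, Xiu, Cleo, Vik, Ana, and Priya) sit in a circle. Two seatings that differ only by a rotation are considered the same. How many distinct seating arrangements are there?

Seat Bao anywhere (absorbing the rotational symmetry), then permute the other 7: (7)! = 5040.

5040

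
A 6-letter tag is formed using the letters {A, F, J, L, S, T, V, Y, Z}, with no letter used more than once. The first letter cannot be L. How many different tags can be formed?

53760

The first letter has 9−1 = 8 choices (anything except L).
The remaining 5 letters are filled from the other 8 symbols without repetition: 8 × 7 × 6 × 5 × 4 = 6720.
Total: 8 × 6720 = 53760.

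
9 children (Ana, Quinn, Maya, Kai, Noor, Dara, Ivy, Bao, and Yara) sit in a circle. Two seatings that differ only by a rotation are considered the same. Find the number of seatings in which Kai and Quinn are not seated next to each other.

All circular seatings of 9 people number (8)! = 40320.
Those with Kai next to Quinn: fuse the pair into one unit and seat 8 units around a circle — 2·(7)! = 10080.
Subtracting, 40320 − 10080 = 30240.

30240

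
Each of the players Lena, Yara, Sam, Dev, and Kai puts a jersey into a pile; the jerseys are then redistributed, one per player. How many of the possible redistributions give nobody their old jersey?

44

Count assignments avoiding every fixed point. For any j of the 5 players fixed to their old jersey, the other 5−j can be arranged in (5−j)! ways.
By inclusion–exclusion this is Σ_{j=0}^{5} (−1)^j C(5,j)·(5−j)!.
Computing: 120 − 120 + 60 − 20 + 5 − 1 = 44.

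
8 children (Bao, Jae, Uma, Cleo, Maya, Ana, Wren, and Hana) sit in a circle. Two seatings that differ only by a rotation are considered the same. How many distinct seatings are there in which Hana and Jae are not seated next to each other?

3600

Without the restriction there are (7)! = 5040 seatings.
Seatings with Hana beside Jae: treat them as a block with 2 internal orders, giving 2 × (6)! = 1440.
Subtracting, 5040 − 1440 = 3600.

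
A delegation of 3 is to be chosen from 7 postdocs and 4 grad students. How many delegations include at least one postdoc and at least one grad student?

With no constraint there are C(11,3) = 165 possible selections.
Subtract selections that omit an entire group: no postdocs → C(4,3) = 4; no grad students → C(7,3) = 35.
Both groups omitted at once is impossible, so 165 − 39 = 126.

126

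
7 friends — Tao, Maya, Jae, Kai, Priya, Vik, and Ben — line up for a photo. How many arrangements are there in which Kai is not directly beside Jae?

Of the 7! = 5040 arrangements, those with Kai and Jae adjacent number 2 × 6! = 1440 (treat the pair as a block with 2 internal orders).
Complementary counting: 5040 − 1440 = 3600.

3600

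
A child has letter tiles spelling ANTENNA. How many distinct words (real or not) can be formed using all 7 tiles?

ANTENNA has 7 letters with A appearing twice and N appearing 3 times.
The number of distinct arrangements is 7!/(3!·2!) = 5040/12 = 420.

420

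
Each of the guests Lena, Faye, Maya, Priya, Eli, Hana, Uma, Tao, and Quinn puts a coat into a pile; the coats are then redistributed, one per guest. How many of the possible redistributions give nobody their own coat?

This is the derangement count D_9: permutations of 9 items with no fixed point.
By inclusion–exclusion this is Σ_{j=0}^{9} (−1)^j C(9,j)·(9−j)!.
Computing: 362880 − 362880 + 181440 − 60480 + 15120 − 3024 + 504 − 72 + 9 − 1 = 133496.

133496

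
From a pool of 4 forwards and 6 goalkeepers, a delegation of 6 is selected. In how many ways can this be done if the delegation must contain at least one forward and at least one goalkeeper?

209

Total 6-person selections from all 10: C(10,6) = 210.
Selections missing a whole group: no forwards → C(6,6) = 1; no goalkeepers → C(4,6) = 0.
Both groups omitted at once is impossible, so 210 − 1 = 209.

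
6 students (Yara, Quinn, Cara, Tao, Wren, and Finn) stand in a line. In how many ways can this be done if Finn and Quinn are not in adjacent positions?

480

There are 6! = 720 arrangements in all. If Finn and Quinn are adjacent, merging them into one block gives 2·(5)! = 240 arrangements.
So 720 − 240 = 480 arrangements keep them apart.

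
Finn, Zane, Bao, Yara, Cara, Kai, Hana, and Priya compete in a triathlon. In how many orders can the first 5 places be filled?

This is an ordered selection of 5 from 8: P(8,5).
That gives 8 × 7 × 6 × 5 × 4 = 6720.

6720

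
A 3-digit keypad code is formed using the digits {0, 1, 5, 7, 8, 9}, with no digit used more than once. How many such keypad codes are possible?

120

With no repetition, fill the 3 digits in order: 6 choices, then 5, down to 4.
6 × 5 × 4 = 120.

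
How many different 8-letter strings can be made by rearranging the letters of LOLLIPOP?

1680

LOLLIPOP has 8 letters with L appearing 3 times, O appearing twice, and P appearing twice.
The number of distinct arrangements is 8!/(3!·2!·2!) = 40320/24 = 1680.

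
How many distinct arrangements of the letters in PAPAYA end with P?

20

Fix P in the last position and arrange the remaining 5 letters.
Those 5 letters have A appearing 3 times, giving (5)!/(3!) = 20.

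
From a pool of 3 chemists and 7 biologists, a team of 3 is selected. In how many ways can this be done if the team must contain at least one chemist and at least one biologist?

With no constraint there are C(10,3) = 120 possible selections.
Selections missing a whole group: no chemists → C(7,3) = 35; no biologists → C(3,3) = 1.
Both groups omitted at once is impossible, so 120 − 36 = 84.

84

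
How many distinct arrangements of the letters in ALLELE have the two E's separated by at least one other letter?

There are 6!/(3!·2!) = 60 arrangements of ALLELE in total.
If the two E's are adjacent, glue them into one block, leaving 5 items to arrange: (5)!/(3!) = 20 ways.
Subtracting, 60 − 20 = 40 arrangements keep the E's apart.

40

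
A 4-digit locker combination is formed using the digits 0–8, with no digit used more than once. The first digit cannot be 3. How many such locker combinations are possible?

2688

The first digit has 9−1 = 8 choices (anything except 3).
The remaining 3 digits are filled from the other 8 symbols without repetition: 8 × 7 × 6 = 336.
Total: 8 × 336 = 2688.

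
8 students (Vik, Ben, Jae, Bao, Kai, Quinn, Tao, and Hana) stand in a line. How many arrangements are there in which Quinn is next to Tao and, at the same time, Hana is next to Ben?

Treat {Quinn,Tao} as one block (2 orders) and {Hana,Ben} as another (2 orders).
That leaves 6 units to arrange: 2 × 2 × 6! = 4 × 720 = 2880.

2880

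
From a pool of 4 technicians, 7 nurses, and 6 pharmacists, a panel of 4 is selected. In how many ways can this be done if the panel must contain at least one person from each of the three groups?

Total 4-person selections from all 17: C(17,4) = 2380.
Subtract selections that omit an entire group: no technicians → C(13,4) = 715; no nurses → C(10,4) = 210; no pharmacists → C(11,4) = 330.
Add back selections omitting two groups (i.e. drawn from a single group): C(4,4) + C(7,4) + C(6,4) = 51.
By inclusion–exclusion: 2380 − 1255 + 51 = 1176.

1176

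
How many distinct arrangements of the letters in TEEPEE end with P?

5

Fix P in the last position and arrange the remaining 5 letters.
Those 5 letters have E appearing 4 times, giving (5)!/(4!) = 5.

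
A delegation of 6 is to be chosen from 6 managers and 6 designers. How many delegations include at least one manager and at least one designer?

Unrestricted: C(12,6) = 924 ways to pick any 6 of the 12.
Selections missing a whole group: no managers → C(6,6) = 1; no designers → C(6,6) = 1.
Both groups omitted at once is impossible, so 924 − 2 = 922.

922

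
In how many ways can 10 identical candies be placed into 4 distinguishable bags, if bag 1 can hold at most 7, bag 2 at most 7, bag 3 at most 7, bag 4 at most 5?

221

Without the upper bounds there are C(13,3) = 286 ways to split 10 among 4 bags.
Subtract solutions that violate a single cap (substitute x_i' = x_i − (cap_i+1)): x_1 ≥ 8 gives C(5,3) = 10; x_2 ≥ 8 gives C(5,3) = 10; x_3 ≥ 8 gives C(5,3) = 10; x_4 ≥ 6 gives C(7,3) = 35. Together 65.
No two caps can be exceeded simultaneously, so the pair terms are all 0.
By inclusion–exclusion the count is 286 − 65 + 0 = 221.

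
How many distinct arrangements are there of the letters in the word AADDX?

The 5 letters of AADDX have repeats: A appearing twice and D appearing twice.
So there are 5! / (2!·2!) = 30 distinguishable arrangements.

30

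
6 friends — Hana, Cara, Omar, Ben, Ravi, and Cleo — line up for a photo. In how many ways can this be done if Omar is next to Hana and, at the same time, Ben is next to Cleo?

Treat {Omar,Hana} as one block (2 orders) and {Ben,Cleo} as another (2 orders).
That leaves 4 units to arrange: 2 × 2 × 4! = 4 × 24 = 96.

96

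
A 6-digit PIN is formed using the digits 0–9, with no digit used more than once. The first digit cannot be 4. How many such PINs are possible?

The first digit has 10−1 = 9 choices (anything except 4).
The remaining 5 digits are filled from the other 9 symbols without repetition: 9 × 8 × 7 × 6 × 5 = 15120.
Total: 9 × 15120 = 136080.

136080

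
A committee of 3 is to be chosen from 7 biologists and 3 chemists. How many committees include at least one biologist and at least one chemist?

Total 3-person selections from all 10: C(10,3) = 120.
Subtract selections that omit an entire group: no biologists → C(3,3) = 1; no chemists → C(7,3) = 35.
Both groups omitted at once is impossible, so 120 − 36 = 84.

84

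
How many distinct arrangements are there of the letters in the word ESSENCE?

ESSENCE has 7 letters with E appearing 3 times and S appearing twice.
The number of distinct arrangements is 7!/(3!·2!) = 5040/12 = 420.

420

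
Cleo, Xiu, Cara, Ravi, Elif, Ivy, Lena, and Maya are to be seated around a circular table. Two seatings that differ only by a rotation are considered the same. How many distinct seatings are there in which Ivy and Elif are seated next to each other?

Treat {Ivy, Elif} as one unit (2 internal orders) and seat the resulting 7 units around the table: (6)! circular arrangements.
So 2 × (6)! = 2 × 720 = 1440.

1440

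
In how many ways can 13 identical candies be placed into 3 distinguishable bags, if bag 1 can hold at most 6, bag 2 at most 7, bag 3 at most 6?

28

By stars and bars, unrestricted non-negative solutions to x_1+…+x_3 = 13 number C(13+2,2) = 105.
Subtract solutions that violate a single cap (substitute x_i' = x_i − (cap_i+1)): x_1 ≥ 7 gives C(8,2) = 28; x_2 ≥ 8 gives C(7,2) = 21; x_3 ≥ 7 gives C(8,2) = 28. Together 77.
No two caps can be exceeded simultaneously, so the pair terms are all 0.
By inclusion–exclusion the count is 105 − 77 + 0 = 28.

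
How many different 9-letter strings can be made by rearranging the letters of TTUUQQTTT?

756

Letter multiplicities in TTUUQQTTT: Q×2, T×5, U×2.
Dividing 9! = 362880 by 5!·2!·2! = 480 for the repeated letters gives 756.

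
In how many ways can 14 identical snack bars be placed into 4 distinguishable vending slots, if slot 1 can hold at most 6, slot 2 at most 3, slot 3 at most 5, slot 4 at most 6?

73

By stars and bars, unrestricted non-negative solutions to x_1+…+x_4 = 14 number C(14+3,3) = 680.
Subtract solutions that violate a single cap (substitute x_i' = x_i − (cap_i+1)): x_1 ≥ 7 gives C(10,3) = 120; x_2 ≥ 4 gives C(13,3) = 286; x_3 ≥ 6 gives C(11,3) = 165; x_4 ≥ 7 gives C(10,3) = 120. Together 691.
Add back pairs where two caps are both exceeded: 20 + 4 + 1 + 35 + 20 + 4 = 84.
By inclusion–exclusion the count is 680 − 691 + 84 = 73.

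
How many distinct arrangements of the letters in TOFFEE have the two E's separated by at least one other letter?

120

Total arrangements of TOFFEE: 6!/(2!·2!) = 180.
If the two E's are adjacent, glue them into one block, leaving 5 items to arrange: (5)!/(2!) = 60 ways.
Subtracting, 180 − 60 = 120 arrangements keep the E's apart.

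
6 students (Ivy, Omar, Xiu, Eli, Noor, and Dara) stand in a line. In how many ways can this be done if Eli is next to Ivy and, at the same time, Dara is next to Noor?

Treat {Eli,Ivy} as one block (2 orders) and {Dara,Noor} as another (2 orders).
That leaves 4 units to arrange: 2 × 2 × 4! = 4 × 24 = 96.

96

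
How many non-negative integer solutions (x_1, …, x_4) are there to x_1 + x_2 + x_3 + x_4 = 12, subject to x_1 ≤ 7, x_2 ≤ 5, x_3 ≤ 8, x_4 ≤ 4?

200

Without the upper bounds there are C(15,3) = 455 ways to split 12 among 4 variables.
Subtract solutions that violate a single cap (substitute x_i' = x_i − (cap_i+1)): x_1 ≥ 8 gives C(7,3) = 35; x_2 ≥ 6 gives C(9,3) = 84; x_3 ≥ 9 gives C(6,3) = 20; x_4 ≥ 5 gives C(10,3) = 120. Together 259.
Add back pairs where two caps are both exceeded: 0 + 0 + 0 + 0 + 4 + 0 = 4.
By inclusion–exclusion the count is 455 − 259 + 4 = 200.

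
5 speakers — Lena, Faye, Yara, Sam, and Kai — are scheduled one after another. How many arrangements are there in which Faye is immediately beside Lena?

48

Glue Faye and Lena into one block (2 internal orders), leaving 4 units to arrange in a row.
That gives 2 × 4! = 2 × 24 = 48.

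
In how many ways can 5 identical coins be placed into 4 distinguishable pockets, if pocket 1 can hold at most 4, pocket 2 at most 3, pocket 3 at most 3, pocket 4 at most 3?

43

Without the upper bounds there are C(8,3) = 56 ways to split 5 among 4 pockets.
Subtract solutions that violate a single cap (substitute x_i' = x_i − (cap_i+1)): x_1 ≥ 5 gives C(3,3) = 1; x_2 ≥ 4 gives C(4,3) = 4; x_3 ≥ 4 gives C(4,3) = 4; x_4 ≥ 4 gives C(4,3) = 4. Together 13.
No two caps can be exceeded simultaneously, so the pair terms are all 0.
By inclusion–exclusion the count is 56 − 13 + 0 = 43.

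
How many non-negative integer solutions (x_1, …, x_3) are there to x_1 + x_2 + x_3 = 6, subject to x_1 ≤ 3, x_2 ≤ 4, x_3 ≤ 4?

By stars and bars, unrestricted non-negative solutions to x_1+…+x_3 = 6 number C(6+2,2) = 28.
Subtract solutions that violate a single cap (substitute x_i' = x_i − (cap_i+1)): x_1 ≥ 4 gives C(4,2) = 6; x_2 ≥ 5 gives C(3,2) = 3; x_3 ≥ 5 gives C(3,2) = 3. Together 12.
No two caps can be exceeded simultaneously, so the pair terms are all 0.
By inclusion–exclusion the count is 28 − 12 + 0 = 16.

16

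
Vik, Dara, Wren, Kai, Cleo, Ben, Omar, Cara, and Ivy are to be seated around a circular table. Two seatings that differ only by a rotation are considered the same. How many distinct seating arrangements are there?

Seat Vik anywhere (absorbing the rotational symmetry), then permute the other 8: (8)! = 40320.

40320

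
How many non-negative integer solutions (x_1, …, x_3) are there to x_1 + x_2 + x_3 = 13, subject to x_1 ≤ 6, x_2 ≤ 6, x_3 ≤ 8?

Ignoring the caps, the number of non-negative solutions to x_1+…+x_3 = 13 is C(15,2) = 105.
Subtract solutions that violate a single cap (substitute x_i' = x_i − (cap_i+1)): x_1 ≥ 7 gives C(8,2) = 28; x_2 ≥ 7 gives C(8,2) = 28; x_3 ≥ 9 gives C(6,2) = 15. Together 71.
No two caps can be exceeded simultaneously, so the pair terms are all 0.
By inclusion–exclusion the count is 105 − 71 + 0 = 34.

34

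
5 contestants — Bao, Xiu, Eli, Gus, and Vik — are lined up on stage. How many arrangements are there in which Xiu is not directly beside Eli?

72

There are 5! = 120 arrangements in all. If Xiu and Eli are adjacent, merging them into one block gives 2·(4)! = 48 arrangements.
Complementary counting: 120 − 48 = 72.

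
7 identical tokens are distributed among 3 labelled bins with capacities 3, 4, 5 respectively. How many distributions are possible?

17

Without the upper bounds there are C(9,2) = 36 ways to split 7 among 3 bins.
Subtract solutions that violate a single cap (substitute x_i' = x_i − (cap_i+1)): x_1 ≥ 4 gives C(5,2) = 10; x_2 ≥ 5 gives C(4,2) = 6; x_3 ≥ 6 gives C(3,2) = 3. Together 19.
No two caps can be exceeded simultaneously, so the pair terms are all 0.
By inclusion–exclusion the count is 36 − 19 + 0 = 17.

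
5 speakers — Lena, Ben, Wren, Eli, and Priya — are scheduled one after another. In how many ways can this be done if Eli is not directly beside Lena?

72

Of the 5! = 120 arrangements, those with Eli and Lena adjacent number 2 × 4! = 48 (treat the pair as a block with 2 internal orders).
Complementary counting: 120 − 48 = 72.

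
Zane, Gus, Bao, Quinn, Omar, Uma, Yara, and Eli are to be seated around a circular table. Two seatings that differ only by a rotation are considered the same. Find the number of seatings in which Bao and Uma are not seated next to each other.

All circular seatings of 8 people number (7)! = 5040.
Seatings with Bao beside Uma: treat them as a block with 2 internal orders, giving 2 × (6)! = 1440.
Subtracting, 5040 − 1440 = 3600.

3600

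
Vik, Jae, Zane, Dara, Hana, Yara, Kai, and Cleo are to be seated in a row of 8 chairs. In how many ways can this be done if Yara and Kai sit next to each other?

10080

Treat {Yara, Kai} as a single unit. There are 7 units to order, and the pair itself can be ordered 2 ways.
So the count is 2·(7)! = 10080.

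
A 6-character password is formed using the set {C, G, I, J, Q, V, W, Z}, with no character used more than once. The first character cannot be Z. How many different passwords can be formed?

17640

The first character has 8−1 = 7 choices (anything except Z).
The remaining 5 characters are filled from the other 7 symbols without repetition: 7 × 6 × 5 × 4 × 3 = 2520.
Total: 7 × 2520 = 17640.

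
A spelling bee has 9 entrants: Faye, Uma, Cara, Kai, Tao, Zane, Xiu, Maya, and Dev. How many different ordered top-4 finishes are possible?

This is an ordered selection of 4 from 9: P(9,4).
That gives 9 × 8 × 7 × 6 = 3024.

3024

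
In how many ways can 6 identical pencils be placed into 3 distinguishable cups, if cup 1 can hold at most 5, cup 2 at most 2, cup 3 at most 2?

Without the upper bounds there are C(8,2) = 28 ways to split 6 among 3 cups.
Subtract solutions that violate a single cap (substitute x_i' = x_i − (cap_i+1)): x_1 ≥ 6 gives C(2,2) = 1; x_2 ≥ 3 gives C(5,2) = 10; x_3 ≥ 3 gives C(5,2) = 10. Together 21.
Add back pairs where two caps are both exceeded: 0 + 0 + 1 = 1.
By inclusion–exclusion the count is 28 − 21 + 1 = 8.

8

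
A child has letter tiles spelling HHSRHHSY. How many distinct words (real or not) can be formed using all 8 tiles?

840

Letter multiplicities in HHSRHHSY: H×4, R×1, S×2, Y×1.
Dividing 8! = 40320 by 4!·2! = 48 for the repeated letters gives 840.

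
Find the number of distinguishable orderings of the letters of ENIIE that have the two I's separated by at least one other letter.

18

There are 5!/(2!·2!) = 30 arrangements of ENIIE in total.
Arrangements with the I's together: treat II as one letter, giving (4)!/(2!) = 12.
Subtracting, 30 − 12 = 18 arrangements keep the I's apart.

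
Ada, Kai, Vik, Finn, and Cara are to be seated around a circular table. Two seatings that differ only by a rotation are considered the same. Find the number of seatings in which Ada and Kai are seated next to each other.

12

Treat {Ada, Kai} as one unit (2 internal orders) and seat the resulting 4 units around the table: (3)! circular arrangements.
So 2 × (3)! = 2 × 6 = 12.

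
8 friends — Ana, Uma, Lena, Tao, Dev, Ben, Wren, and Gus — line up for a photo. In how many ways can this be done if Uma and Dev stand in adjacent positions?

Place the 6 others and the Uma-Dev pair as 7 objects in a line; the pair has 2 internal arrangements.
That gives 2 × 7! = 2 × 5040 = 10080.

10080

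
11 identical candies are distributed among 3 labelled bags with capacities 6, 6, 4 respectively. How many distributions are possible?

Ignoring the caps, the number of non-negative solutions to x_1+…+x_3 = 11 is C(13,2) = 78.
Subtract solutions that violate a single cap (substitute x_i' = x_i − (cap_i+1)): x_1 ≥ 7 gives C(6,2) = 15; x_2 ≥ 7 gives C(6,2) = 15; x_3 ≥ 5 gives C(8,2) = 28. Together 58.
No two caps can be exceeded simultaneously, so the pair terms are all 0.
By inclusion–exclusion the count is 78 − 58 + 0 = 20.

20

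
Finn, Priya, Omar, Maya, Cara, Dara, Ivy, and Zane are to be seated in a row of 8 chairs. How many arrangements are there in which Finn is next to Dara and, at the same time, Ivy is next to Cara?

Treat {Finn,Dara} as one block (2 orders) and {Ivy,Cara} as another (2 orders).
That leaves 6 units to arrange: 2 × 2 × 6! = 4 × 720 = 2880.

2880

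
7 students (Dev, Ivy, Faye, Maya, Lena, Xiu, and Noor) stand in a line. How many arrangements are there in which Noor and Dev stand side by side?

Treat {Noor, Dev} as a single unit. There are 6 units to order, and the pair itself can be ordered 2 ways.
That gives 2 × 6! = 2 × 720 = 1440.

1440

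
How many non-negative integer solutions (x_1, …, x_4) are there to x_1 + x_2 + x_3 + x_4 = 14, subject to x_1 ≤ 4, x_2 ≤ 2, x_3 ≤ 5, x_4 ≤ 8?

45

Without the upper bounds there are C(17,3) = 680 ways to split 14 among 4 variables.
Subtract solutions that violate a single cap (substitute x_i' = x_i − (cap_i+1)): x_1 ≥ 5 gives C(12,3) = 220; x_2 ≥ 3 gives C(14,3) = 364; x_3 ≥ 6 gives C(11,3) = 165; x_4 ≥ 9 gives C(8,3) = 56. Together 805.
Add back pairs where two caps are both exceeded: 84 + 20 + 1 + 56 + 10 + 0 = 171.
Subtract triples: 1 + 0 + 0 + 0 = 1.
By inclusion–exclusion the count is 680 − 805 + 171 − 1 = 45.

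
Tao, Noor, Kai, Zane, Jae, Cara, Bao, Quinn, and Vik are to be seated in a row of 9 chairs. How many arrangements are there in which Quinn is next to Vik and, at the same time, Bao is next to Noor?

20160

Treat {Quinn,Vik} as one block (2 orders) and {Bao,Noor} as another (2 orders).
That leaves 7 units to arrange: 2 × 2 × 7! = 4 × 5040 = 20160.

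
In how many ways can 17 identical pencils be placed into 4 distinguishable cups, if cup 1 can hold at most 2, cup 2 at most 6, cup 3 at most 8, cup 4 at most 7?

64

By stars and bars, unrestricted non-negative solutions to x_1+…+x_4 = 17 number C(17+3,3) = 1140.
Subtract solutions that violate a single cap (substitute x_i' = x_i − (cap_i+1)): x_1 ≥ 3 gives C(17,3) = 680; x_2 ≥ 7 gives C(13,3) = 286; x_3 ≥ 9 gives C(11,3) = 165; x_4 ≥ 8 gives C(12,3) = 220. Together 1351.
Add back pairs where two caps are both exceeded: 120 + 56 + 84 + 4 + 10 + 1 = 275.
By inclusion–exclusion the count is 1140 − 1351 + 275 = 64.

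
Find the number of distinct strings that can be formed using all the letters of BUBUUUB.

35

BUBUUUB has 7 letters with B appearing 3 times and U appearing 4 times.
So there are 7! / (4!·3!) = 35 distinguishable arrangements.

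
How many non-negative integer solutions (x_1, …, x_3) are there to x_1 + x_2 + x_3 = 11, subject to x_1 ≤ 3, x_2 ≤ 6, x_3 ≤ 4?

6

By stars and bars, unrestricted non-negative solutions to x_1+…+x_3 = 11 number C(11+2,2) = 78.
Subtract solutions that violate a single cap (substitute x_i' = x_i − (cap_i+1)): x_1 ≥ 4 gives C(9,2) = 36; x_2 ≥ 7 gives C(6,2) = 15; x_3 ≥ 5 gives C(8,2) = 28. Together 79.
Add back pairs where two caps are both exceeded: 1 + 6 + 0 = 7.
By inclusion–exclusion the count is 78 − 79 + 7 = 6.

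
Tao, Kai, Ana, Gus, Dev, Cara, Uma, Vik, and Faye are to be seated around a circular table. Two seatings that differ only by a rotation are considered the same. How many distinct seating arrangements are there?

40320

Seat Tao anywhere (absorbing the rotational symmetry), then permute the other 8: (8)! = 40320.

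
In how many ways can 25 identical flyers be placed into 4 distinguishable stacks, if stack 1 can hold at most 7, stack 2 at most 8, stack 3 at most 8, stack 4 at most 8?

84

Without the upper bounds there are C(28,3) = 3276 ways to split 25 among 4 stacks.
Subtract solutions that violate a single cap (substitute x_i' = x_i − (cap_i+1)): x_1 ≥ 8 gives C(20,3) = 1140; x_2 ≥ 9 gives C(19,3) = 969; x_3 ≥ 9 gives C(19,3) = 969; x_4 ≥ 9 gives C(19,3) = 969. Together 4047.
Add back pairs where two caps are both exceeded: 165 + 165 + 165 + 120 + 120 + 120 = 855.
By inclusion–exclusion the count is 3276 − 4047 + 855 = 84.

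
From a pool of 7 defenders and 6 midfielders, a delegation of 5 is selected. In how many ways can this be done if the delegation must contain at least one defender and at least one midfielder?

1260

With no constraint there are C(13,5) = 1287 possible selections.
Subtract selections that omit an entire group: no defenders → C(6,5) = 6; no midfielders → C(7,5) = 21.
Both groups omitted at once is impossible, so 1287 − 27 = 1260.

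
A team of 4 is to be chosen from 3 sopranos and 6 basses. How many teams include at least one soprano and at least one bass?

111

Unrestricted: C(9,4) = 126 ways to pick any 4 of the 9.
Selections missing a whole group: no sopranos → C(6,4) = 15; no basses → C(3,4) = 0.
Both groups omitted at once is impossible, so 126 − 15 = 111.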